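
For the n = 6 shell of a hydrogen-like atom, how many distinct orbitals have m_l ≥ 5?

1

The n = 6 shell has l = 0 through 5; check each.
Per l-value: l=5 → 1.
Total orbitals: 1.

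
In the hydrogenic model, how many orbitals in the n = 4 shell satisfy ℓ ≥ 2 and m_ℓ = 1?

With n = 4 the allowed ℓ are 0, 1, …, 3.
Per ℓ-value: ℓ=2 → 1; ℓ=3 → 1.
Total orbitals: 1 + 1 = 2.

2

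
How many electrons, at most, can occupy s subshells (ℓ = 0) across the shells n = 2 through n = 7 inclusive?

An s subshell (ℓ = 0) exists for every n ≥ 1, so shells n = 2, 3, 4, 5, 6, 7 each contribute one — 6 subshells.
Since each s subshell holds 2(2·0+1) = 2 electrons, the total is 6 × 2 = 12.

12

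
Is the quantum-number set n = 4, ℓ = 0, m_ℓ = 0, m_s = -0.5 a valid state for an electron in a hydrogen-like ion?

Valid

n = 4 is a positive integer. ℓ = 0 satisfies 0 ≤ ℓ ≤ n−1 = 3. m_ℓ = 0 lies in the range −ℓ … +ℓ (here 0). m_s = -1/2 is one of ±1/2.
All four constraints are satisfied.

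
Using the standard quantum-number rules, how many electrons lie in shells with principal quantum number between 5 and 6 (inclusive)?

Shell n has n² orbitals: 5²=25 + 6²=36 = 61 orbitals.
Two spin states per orbital: 2 × 61 = 122 electrons.

122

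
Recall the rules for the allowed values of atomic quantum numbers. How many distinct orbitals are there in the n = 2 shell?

The n = 2 shell contains n² = 2² = 4 orbitals.

4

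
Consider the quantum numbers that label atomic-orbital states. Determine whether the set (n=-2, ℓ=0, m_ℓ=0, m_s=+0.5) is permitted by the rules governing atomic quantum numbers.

Not allowed

The principal quantum number must be a positive integer (n ≥ 1), but here n = -2.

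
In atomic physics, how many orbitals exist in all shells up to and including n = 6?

91

Total orbitals = 1² + 2² + 3² + 4² + 5² + 6² = 91.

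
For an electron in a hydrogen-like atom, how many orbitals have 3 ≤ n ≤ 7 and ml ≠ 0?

110

Work shell by shell — for each n, count the (l, ml) pairs that satisfy ml ≠ 0:
n=3 → 6; n=4 → 12; n=5 → 20; n=6 → 30; n=7 → 42.
Total orbitals: 6 + 12 + 20 + 30 + 42 = 110.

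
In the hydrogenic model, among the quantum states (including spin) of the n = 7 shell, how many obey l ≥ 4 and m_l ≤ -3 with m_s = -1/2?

Contributions: l=4 → 2; l=5 → 3; l=6 → 4.
Orbitals: 2 + 3 + 4 = 9. With m_s fixed to a single value there is one state per orbital, giving 9 states.

9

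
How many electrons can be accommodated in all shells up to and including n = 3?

28

Total orbitals = 1² + 2² + 3² = 14. Doubling for spin gives 28 electrons.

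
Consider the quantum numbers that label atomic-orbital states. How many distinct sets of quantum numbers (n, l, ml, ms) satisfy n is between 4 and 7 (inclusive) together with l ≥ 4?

124

Go shell by shell, enumerating (l, ml) with l ≥ 4:
n=5 → 9; n=6 → 20; n=7 → 33.
Orbitals: 9 + 20 + 33 = 62. Including both spin states (ms = ±1/2) gives 2 × 62 = 124 states.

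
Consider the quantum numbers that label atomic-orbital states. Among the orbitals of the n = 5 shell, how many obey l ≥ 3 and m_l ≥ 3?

With n = 5 the allowed l are 0, 1, …, 4.
The (l, m_l) pairs meeting l ≥ 3 and m_l ≥ 3 give: l=3 → 1; l=4 → 2.
Total orbitals: 1 + 2 = 3.

3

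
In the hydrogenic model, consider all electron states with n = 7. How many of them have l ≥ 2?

90

For n = 7, l ranges over 0 … 6.
The (l, ml) pairs meeting l ≥ 2 give: l=2 → 5; l=3 → 7; l=4 → 9; l=5 → 11; l=6 → 13.
Orbitals: 5 + 7 + 9 + 11 + 13 = 45. Each orbital carries two spin states, so 45 × 2 = 90 states.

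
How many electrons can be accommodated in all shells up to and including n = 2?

10

Total orbitals = 1² + 2² = 5. Doubling for spin gives 10 electrons.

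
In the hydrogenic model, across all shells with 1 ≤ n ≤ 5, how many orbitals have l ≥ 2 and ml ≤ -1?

16

Go shell by shell, enumerating (l, ml) with l ≥ 2 and ml ≤ -1:
n=3 → 2; n=4 → 5; n=5 → 9.
Total orbitals: 2 + 5 + 9 = 16.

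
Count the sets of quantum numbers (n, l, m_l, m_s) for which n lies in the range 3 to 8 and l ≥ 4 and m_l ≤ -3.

60

Treat each shell separately and count matching orbitals:
n=5 → 2; n=6 → 5; n=7 → 9; n=8 → 14.
Orbitals: 2 + 5 + 9 + 14 = 30. Including both spin states (m_s = ±1/2) gives 2 × 30 = 60 states.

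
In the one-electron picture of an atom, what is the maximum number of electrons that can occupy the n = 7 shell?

98

A shell holds 2n² electrons: 2 × 7² = 2 × 49 = 98.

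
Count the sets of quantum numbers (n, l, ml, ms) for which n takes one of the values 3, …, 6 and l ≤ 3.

Count contributing orbitals for each principal shell:
n=3 → 9; n=4 → 16; n=5 → 16; n=6 → 16.
Orbitals: 9 + 16 + 16 + 16 = 57. Including both spin states (ms = ±1/2) gives 2 × 57 = 114 states.

114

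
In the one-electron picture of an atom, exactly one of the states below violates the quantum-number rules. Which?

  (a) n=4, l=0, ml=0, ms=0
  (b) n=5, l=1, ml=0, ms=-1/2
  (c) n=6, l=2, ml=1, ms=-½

(a) has ms = 0, but an electron's spin must be ±1/2.
The remaining sets (b), (c) satisfy all four rules.

(a)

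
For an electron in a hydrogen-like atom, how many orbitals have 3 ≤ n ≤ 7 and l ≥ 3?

90

Work shell by shell — for each n, count the (l, ml) pairs that satisfy l ≥ 3:
n=4 → 7; n=5 → 16; n=6 → 27; n=7 → 40.
Total orbitals: 7 + 16 + 27 + 40 = 90.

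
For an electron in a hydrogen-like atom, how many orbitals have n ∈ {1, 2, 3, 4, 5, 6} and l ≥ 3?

50

Go shell by shell, enumerating (l, ml) with l ≥ 3:
n=4 → 7; n=5 → 16; n=6 → 27.
Total orbitals: 7 + 16 + 27 = 50.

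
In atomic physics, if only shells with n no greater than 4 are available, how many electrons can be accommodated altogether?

60

Total orbitals = 1² + 2² + 3² + 4² = 30. Doubling for spin gives 60 electrons.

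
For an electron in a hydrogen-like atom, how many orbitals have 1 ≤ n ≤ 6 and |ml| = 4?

6

For each n in the range, tally the orbitals obeying |ml| = 4:
n=5 → 2; n=6 → 4.
Total orbitals: 2 + 4 = 6.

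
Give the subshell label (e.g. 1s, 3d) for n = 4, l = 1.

l = 1 corresponds to the letter 'p', so the subshell is 4p.

4p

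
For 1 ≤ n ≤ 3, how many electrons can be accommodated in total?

28

Total orbitals = 1² + 2² + 3² = 14. Doubling for spin gives 28 electrons.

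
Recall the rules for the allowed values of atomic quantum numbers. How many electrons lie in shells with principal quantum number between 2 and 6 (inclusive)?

180

Shell n has n² orbitals: 2²=4 + 3²=9 + 4²=16 + 5²=25 + 6²=36 = 90 orbitals.
Two spin states per orbital: 2 × 90 = 180 electrons.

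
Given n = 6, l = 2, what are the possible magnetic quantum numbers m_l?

-2, -1, 0, 1, 2

m_l takes every integer from −l to +l. With l = 2 that gives the 5 values -2, -1, 0, 1, 2.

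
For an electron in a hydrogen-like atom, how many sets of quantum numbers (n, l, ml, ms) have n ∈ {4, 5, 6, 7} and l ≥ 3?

Go shell by shell, enumerating (l, ml) with l ≥ 3:
n=4 → 7; n=5 → 16; n=6 → 27; n=7 → 40.
Orbitals: 7 + 16 + 27 + 40 = 90. Including both spin states (ms = ±1/2) gives 2 × 90 = 180 states.

180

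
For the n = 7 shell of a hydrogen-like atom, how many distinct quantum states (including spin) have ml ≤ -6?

2

The n = 7 shell has l = 0 through 6; check each.
Per l-value: l=6 → 1.
Orbitals: 1. Each orbital carries two spin states, so 1 × 2 = 2 states.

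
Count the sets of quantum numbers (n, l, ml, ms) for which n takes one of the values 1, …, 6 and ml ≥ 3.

Per-shell orbital counts meeting the constraint:
n=4 → 1; n=5 → 3; n=6 → 6.
Orbitals: 1 + 3 + 6 = 10. Including both spin states (ms = ±1/2) gives 2 × 10 = 20 states.

20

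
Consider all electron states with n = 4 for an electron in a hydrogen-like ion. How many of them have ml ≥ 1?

The n = 4 shell has l = 0 through 3; check each.
Contributions: l=1 → 1; l=2 → 2; l=3 → 3.
Orbitals: 1 + 2 + 3 = 6. Each orbital carries two spin states, so 6 × 2 = 12 states.

12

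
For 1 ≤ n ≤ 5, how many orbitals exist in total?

Total orbitals = 1² + 2² + 3² + 4² + 5² = 55.

55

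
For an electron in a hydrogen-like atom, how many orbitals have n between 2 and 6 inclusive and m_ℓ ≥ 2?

Work shell by shell — for each n, count the (ℓ, m_ℓ) pairs that satisfy m_ℓ ≥ 2:
n=3 → 1; n=4 → 3; n=5 → 6; n=6 → 10.
Total orbitals: 1 + 3 + 6 + 10 = 20.

20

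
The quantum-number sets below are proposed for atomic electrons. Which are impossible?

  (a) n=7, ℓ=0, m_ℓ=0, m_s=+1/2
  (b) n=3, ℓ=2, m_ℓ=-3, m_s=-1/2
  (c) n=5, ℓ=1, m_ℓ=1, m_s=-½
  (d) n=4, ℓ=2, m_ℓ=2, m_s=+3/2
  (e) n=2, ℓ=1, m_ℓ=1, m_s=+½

(b) and (d)

(b) has |m_ℓ| = 3 > ℓ = 2, violating −ℓ ≤ m_ℓ ≤ ℓ.
(d) has m_s = +3/2, but an electron's spin must be ±1/2.
The remaining sets (a), (c), (e) satisfy all four rules.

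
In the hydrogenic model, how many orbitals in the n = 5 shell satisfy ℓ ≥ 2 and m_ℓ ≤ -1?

Per ℓ-value: ℓ=2 → 2; ℓ=3 → 3; ℓ=4 → 4.
Total orbitals: 2 + 3 + 4 = 9.

9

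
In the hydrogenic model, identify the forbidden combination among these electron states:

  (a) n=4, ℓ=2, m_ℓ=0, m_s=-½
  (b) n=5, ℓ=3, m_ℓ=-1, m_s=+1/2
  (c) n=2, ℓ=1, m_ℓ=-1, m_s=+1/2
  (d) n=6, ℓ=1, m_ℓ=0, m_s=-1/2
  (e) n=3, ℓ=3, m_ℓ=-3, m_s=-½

(e) has ℓ = 3 ≥ n = 3, violating 0 ≤ ℓ ≤ n−1.
The remaining sets (a), (b), (c), (d) satisfy all four rules.

(e)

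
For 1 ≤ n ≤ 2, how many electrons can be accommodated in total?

Total orbitals = 1² + 2² = 5. Doubling for spin gives 10 electrons.

10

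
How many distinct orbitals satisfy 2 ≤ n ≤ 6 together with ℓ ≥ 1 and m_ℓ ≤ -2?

20

For each n in the range, tally the orbitals obeying ℓ ≥ 1 and m_ℓ ≤ -2:
n=3 → 1; n=4 → 3; n=5 → 6; n=6 → 10.
Total orbitals: 1 + 3 + 6 + 10 = 20.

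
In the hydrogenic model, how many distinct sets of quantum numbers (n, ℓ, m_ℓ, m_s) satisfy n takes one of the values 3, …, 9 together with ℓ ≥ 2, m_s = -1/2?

For each n in the range, tally the orbitals obeying ℓ ≥ 2:
n=3 → 5; n=4 → 12; n=5 → 21; n=6 → 32; n=7 → 45; n=8 → 60; n=9 → 77.
Orbitals: 5 + 12 + 21 + 32 + 45 + 60 + 77 = 252. With m_s fixed to -1/2 there is one state per orbital, so 252 states.

252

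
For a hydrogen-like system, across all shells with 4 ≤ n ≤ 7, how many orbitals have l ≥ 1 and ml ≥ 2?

34

Count contributing orbitals for each principal shell:
n=4 → 3; n=5 → 6; n=6 → 10; n=7 → 15.
Total orbitals: 3 + 6 + 10 + 15 = 34.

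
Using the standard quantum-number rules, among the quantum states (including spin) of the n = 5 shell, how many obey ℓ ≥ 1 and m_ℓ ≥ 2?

12

The n = 5 shell has ℓ = 0 through 4; check each.
Contributions: ℓ=2 → 1; ℓ=3 → 2; ℓ=4 → 3.
Orbitals: 1 + 2 + 3 = 6. Each orbital carries two spin states, so 6 × 2 = 12 states.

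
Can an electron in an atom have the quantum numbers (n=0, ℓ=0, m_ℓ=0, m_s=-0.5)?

The principal quantum number must be a positive integer (n ≥ 1), but here n = 0.

No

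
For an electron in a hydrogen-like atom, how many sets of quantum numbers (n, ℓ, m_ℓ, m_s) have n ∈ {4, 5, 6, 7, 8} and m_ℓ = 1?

Go shell by shell, enumerating (ℓ, m_ℓ) with m_ℓ = 1:
n=4 → 3; n=5 → 4; n=6 → 5; n=7 → 6; n=8 → 7.
Orbitals: 3 + 4 + 5 + 6 + 7 = 25. Including both spin states (m_s = ±1/2) gives 2 × 25 = 50 states.

50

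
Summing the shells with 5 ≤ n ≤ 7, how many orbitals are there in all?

Shell n has n² orbitals: 5²=25 + 6²=36 + 7²=49 = 110 orbitals.

110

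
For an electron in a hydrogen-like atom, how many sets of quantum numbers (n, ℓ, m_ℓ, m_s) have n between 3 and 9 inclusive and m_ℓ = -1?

70

Work shell by shell — for each n, count the (ℓ, m_ℓ) pairs that satisfy m_ℓ = -1:
n=3 → 2; n=4 → 3; n=5 → 4; n=6 → 5; n=7 → 6; n=8 → 7; n=9 → 8.
Orbitals: 2 + 3 + 4 + 5 + 6 + 7 + 8 = 35. Including both spin states (m_s = ±1/2) gives 2 × 35 = 70 states.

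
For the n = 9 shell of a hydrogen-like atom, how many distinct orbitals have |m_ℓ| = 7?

4

Go through ℓ = 0, …, 8 (the values permitted for n = 9).
Per ℓ-value: ℓ=7 → 2; ℓ=8 → 2.
Total orbitals: 2 + 2 = 4.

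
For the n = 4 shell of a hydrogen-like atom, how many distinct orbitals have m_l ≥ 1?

The (l, m_l) pairs meeting m_l ≥ 1 give: l=1 → 1; l=2 → 2; l=3 → 3.
Total orbitals: 1 + 2 + 3 = 6.

6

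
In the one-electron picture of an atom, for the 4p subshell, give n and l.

The leading integer gives n = 4; the letter 'p' means l = 1.

n = 4, l = 1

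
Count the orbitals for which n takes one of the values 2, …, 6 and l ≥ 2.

Treat each shell separately and count matching orbitals:
n=3 → 5; n=4 → 12; n=5 → 21; n=6 → 32.
Total orbitals: 5 + 12 + 21 + 32 = 70.

70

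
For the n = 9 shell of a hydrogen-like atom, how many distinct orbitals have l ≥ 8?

With n = 9 the allowed l are 0, 1, …, 8.
Orbitals with l ≥ 8, by l: l=8 → 17.
Total orbitals: 17.

17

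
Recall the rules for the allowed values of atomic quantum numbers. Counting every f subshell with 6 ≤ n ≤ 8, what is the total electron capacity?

42

An f subshell (l = 3) exists for every n ≥ 4, so shells n = 6, 7, 8 each contribute one — 3 subshells.
Since each f subshell holds 2(2·3+1) = 14 electrons, the total is 3 × 14 = 42.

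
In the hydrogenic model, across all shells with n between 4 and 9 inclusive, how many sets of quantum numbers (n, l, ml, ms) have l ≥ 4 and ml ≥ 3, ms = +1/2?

50

Work shell by shell — for each n, count the (l, ml) pairs that satisfy l ≥ 4 and ml ≥ 3:
n=5 → 2; n=6 → 5; n=7 → 9; n=8 → 14; n=9 → 20.
Orbitals: 2 + 5 + 9 + 14 + 20 = 50. With ms fixed to +1/2 there is one state per orbital, so 50 states.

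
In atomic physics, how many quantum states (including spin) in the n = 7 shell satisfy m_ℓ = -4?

6

With n = 7 the allowed ℓ are 0, 1, …, 6.
Orbitals with m_ℓ = -4, by ℓ: ℓ=4 → 1; ℓ=5 → 1; ℓ=6 → 1.
Orbitals: 1 + 1 + 1 = 3. Each orbital carries two spin states, so 3 × 2 = 6 states.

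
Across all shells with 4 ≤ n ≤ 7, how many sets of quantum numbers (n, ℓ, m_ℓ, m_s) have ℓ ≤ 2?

72

Treat each shell separately and count matching orbitals:
n=4 → 9; n=5 → 9; n=6 → 9; n=7 → 9.
Orbitals: 9 + 9 + 9 + 9 = 36. Including both spin states (m_s = ±1/2) gives 2 × 36 = 72 states.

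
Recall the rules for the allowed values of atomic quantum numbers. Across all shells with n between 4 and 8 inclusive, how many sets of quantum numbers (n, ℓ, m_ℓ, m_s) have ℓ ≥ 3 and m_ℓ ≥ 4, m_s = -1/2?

20

For each n in the range, tally the orbitals obeying ℓ ≥ 3 and m_ℓ ≥ 4:
n=5 → 1; n=6 → 3; n=7 → 6; n=8 → 10.
Orbitals: 1 + 3 + 6 + 10 = 20. With m_s fixed to -1/2 there is one state per orbital, so 20 states.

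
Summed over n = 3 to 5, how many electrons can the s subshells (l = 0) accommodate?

6

An s subshell (l = 0) exists for every n ≥ 1, so shells n = 3, 4, 5 each contribute one — 3 subshells.
Since each s subshell holds 2(2·0+1) = 2 electrons, the total is 3 × 2 = 6.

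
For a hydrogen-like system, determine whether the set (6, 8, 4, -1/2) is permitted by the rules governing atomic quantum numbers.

No

The orbital quantum number must satisfy 0 ≤ l ≤ n−1. With n = 6 the allowed l values are 0, 1, 2, 3, 4, 5, so l = 8 is out of range.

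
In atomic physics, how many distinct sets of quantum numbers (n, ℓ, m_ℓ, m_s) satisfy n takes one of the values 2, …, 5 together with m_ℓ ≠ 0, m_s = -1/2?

Count contributing orbitals for each principal shell:
n=2 → 2; n=3 → 6; n=4 → 12; n=5 → 20.
Orbitals: 2 + 6 + 12 + 20 = 40. With m_s fixed to -1/2 there is one state per orbital, so 40 states.

40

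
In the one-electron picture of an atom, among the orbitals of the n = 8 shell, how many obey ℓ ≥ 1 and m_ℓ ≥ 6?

With n = 8 the allowed ℓ are 0, 1, …, 7.
Orbitals with ℓ ≥ 1 and m_ℓ ≥ 6, by ℓ: ℓ=6 → 1; ℓ=7 → 2.
Total orbitals: 1 + 2 = 3.

3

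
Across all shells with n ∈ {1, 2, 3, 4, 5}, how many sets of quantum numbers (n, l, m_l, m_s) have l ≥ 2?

For each n in the range, tally the orbitals obeying l ≥ 2:
n=3 → 5; n=4 → 12; n=5 → 21.
Orbitals: 5 + 12 + 21 = 38. Including both spin states (m_s = ±1/2) gives 2 × 38 = 76 states.

76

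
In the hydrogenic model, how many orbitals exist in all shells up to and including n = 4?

Total orbitals = 1² + 2² + 3² + 4² = 30.

30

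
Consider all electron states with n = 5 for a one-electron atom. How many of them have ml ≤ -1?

20

Go through l = 0, …, 4 (the values permitted for n = 5).
The (l, ml) pairs meeting ml ≤ -1 give: l=1 → 1; l=2 → 2; l=3 → 3; l=4 → 4.
Orbitals: 1 + 2 + 3 + 4 = 10. Each orbital carries two spin states, so 10 × 2 = 20 states.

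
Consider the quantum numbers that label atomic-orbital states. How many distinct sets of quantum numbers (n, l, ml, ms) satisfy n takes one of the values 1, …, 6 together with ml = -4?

6

Go shell by shell, enumerating (l, ml) with ml = -4:
n=5 → 1; n=6 → 2.
Orbitals: 1 + 2 = 3. Including both spin states (ms = ±1/2) gives 2 × 3 = 6 states.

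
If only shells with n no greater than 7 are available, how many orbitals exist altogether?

140

Total orbitals = 1² + 2² + 3² + 4² + 5² + 6² + 7² = 140.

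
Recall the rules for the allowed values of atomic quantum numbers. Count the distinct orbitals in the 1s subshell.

A subshell has 2l+1 orbitals; with l = 0, that's 1.

1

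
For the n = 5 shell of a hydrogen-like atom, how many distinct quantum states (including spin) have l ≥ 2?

42

With n = 5 the allowed l are 0, 1, …, 4.
The (l, ml) pairs meeting l ≥ 2 give: l=2 → 5; l=3 → 7; l=4 → 9.
Orbitals: 5 + 7 + 9 = 21. Each orbital carries two spin states, so 21 × 2 = 42 states.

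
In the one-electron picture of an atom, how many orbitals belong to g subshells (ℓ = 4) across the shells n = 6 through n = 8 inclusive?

27

A g subshell (ℓ = 4) exists for every n ≥ 5, so shells n = 6, 7, 8 each contribute one — 3 subshells.
Since each g subshell has 2·4+1 = 9 orbitals, the total is 3 × 9 = 27.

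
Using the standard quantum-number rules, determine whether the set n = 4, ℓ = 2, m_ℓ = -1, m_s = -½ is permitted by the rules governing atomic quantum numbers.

n = 4 is a positive integer. ℓ = 2 satisfies 0 ≤ ℓ ≤ n−1 = 3. m_ℓ = -1 lies in the range −ℓ … +ℓ (here −2 … 2). m_s = -1/2 is one of ±1/2.
All four constraints are satisfied.

Allowed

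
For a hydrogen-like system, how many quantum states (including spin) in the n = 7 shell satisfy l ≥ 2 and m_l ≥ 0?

50

Go through l = 0, …, 6 (the values permitted for n = 7).
Contributions: l=2 → 3; l=3 → 4; l=4 → 5; l=5 → 6; l=6 → 7.
Orbitals: 3 + 4 + 5 + 6 + 7 = 25. Each orbital carries two spin states, so 25 × 2 = 50 states.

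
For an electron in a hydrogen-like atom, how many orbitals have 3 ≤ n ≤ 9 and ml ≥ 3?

Count contributing orbitals for each principal shell:
n=4 → 1; n=5 → 3; n=6 → 6; n=7 → 10; n=8 → 15; n=9 → 21.
Total orbitals: 1 + 3 + 6 + 10 + 15 + 21 = 56.

56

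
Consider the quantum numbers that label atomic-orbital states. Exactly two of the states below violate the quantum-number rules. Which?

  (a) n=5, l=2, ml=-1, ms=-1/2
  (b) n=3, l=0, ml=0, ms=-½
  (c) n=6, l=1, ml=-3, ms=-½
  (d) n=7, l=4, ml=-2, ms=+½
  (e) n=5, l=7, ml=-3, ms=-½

(c) and (e)

(c) has |ml| = 3 > l = 1, violating −l ≤ ml ≤ l.
(e) has l = 7 ≥ n = 5, violating 0 ≤ l ≤ n−1.
The remaining sets (a), (b), (d) satisfy all four rules.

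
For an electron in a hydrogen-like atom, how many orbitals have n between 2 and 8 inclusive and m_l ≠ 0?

168

Per-shell orbital counts meeting the constraint:
n=2 → 2; n=3 → 6; n=4 → 12; n=5 → 20; n=6 → 30; n=7 → 42; n=8 → 56.
Total orbitals: 2 + 6 + 12 + 20 + 30 + 42 + 56 = 168.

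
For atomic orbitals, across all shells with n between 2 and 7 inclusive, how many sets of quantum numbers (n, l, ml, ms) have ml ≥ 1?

112

Per-shell orbital counts meeting the constraint:
n=2 → 1; n=3 → 3; n=4 → 6; n=5 → 10; n=6 → 15; n=7 → 21.
Orbitals: 1 + 3 + 6 + 10 + 15 + 21 = 56. Including both spin states (ms = ±1/2) gives 2 × 56 = 112 states.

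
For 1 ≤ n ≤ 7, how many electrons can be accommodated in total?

Total orbitals = 1² + 2² + 3² + 4² + 5² + 6² + 7² = 140. Doubling for spin gives 280 electrons.

280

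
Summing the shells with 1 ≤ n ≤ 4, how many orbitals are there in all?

Shell n has n² orbitals: 1²=1 + 2²=4 + 3²=9 + 4²=16 = 30 orbitals.

30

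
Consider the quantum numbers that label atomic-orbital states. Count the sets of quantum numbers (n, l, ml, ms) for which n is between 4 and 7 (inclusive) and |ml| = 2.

56

Per-shell orbital counts meeting the constraint:
n=4 → 4; n=5 → 6; n=6 → 8; n=7 → 10.
Orbitals: 4 + 6 + 8 + 10 = 28. Including both spin states (ms = ±1/2) gives 2 × 28 = 56 states.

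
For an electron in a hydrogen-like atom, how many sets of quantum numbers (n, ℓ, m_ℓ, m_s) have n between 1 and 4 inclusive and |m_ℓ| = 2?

Treat each shell separately and count matching orbitals:
n=3 → 2; n=4 → 4.
Orbitals: 2 + 4 = 6. Including both spin states (m_s = ±1/2) gives 2 × 6 = 12 states.

12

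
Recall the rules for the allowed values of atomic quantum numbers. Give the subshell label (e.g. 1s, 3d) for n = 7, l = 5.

7h

l = 5 corresponds to the letter 'h', so the subshell is 7h.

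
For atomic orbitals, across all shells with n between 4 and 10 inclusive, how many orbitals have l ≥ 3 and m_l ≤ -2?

112

Go shell by shell, enumerating (l, m_l) with l ≥ 3 and m_l ≤ -2:
n=4 → 2; n=5 → 5; n=6 → 9; n=7 → 14; n=8 → 20; n=9 → 27; n=10 → 35.
Total orbitals: 2 + 5 + 9 + 14 + 20 + 27 + 35 = 112.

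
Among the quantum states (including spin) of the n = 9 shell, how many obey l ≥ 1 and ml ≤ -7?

The n = 9 shell has l = 0 through 8; check each.
Per l-value: l=7 → 1; l=8 → 2.
Orbitals: 1 + 2 = 3. Each orbital carries two spin states, so 3 × 2 = 6 states.

6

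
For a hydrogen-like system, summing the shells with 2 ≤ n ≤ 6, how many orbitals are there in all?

Shell n has n² orbitals: 2²=4 + 3²=9 + 4²=16 + 5²=25 + 6²=36 = 90 orbitals.

90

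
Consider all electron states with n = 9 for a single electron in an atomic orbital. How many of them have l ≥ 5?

For n = 9, l ranges over 0 … 8.
Contributions: l=5 → 11; l=6 → 13; l=7 → 15; l=8 → 17.
Orbitals: 11 + 13 + 15 + 17 = 56. Each orbital carries two spin states, so 56 × 2 = 112 states.

112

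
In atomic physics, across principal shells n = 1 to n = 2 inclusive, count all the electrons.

10

Shell n has n² orbitals: 1²=1 + 2²=4 = 5 orbitals.
Two spin states per orbital: 2 × 5 = 10 electrons.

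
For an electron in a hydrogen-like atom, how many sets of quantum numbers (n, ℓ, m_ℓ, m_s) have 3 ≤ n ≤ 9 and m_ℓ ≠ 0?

476

Go shell by shell, enumerating (ℓ, m_ℓ) with m_ℓ ≠ 0:
n=3 → 6; n=4 → 12; n=5 → 20; n=6 → 30; n=7 → 42; n=8 → 56; n=9 → 72.
Orbitals: 6 + 12 + 20 + 30 + 42 + 56 + 72 = 238. Including both spin states (m_s = ±1/2) gives 2 × 238 = 476 states.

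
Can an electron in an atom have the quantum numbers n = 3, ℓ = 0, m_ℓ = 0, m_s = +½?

n = 3 is a positive integer. ℓ = 0 satisfies 0 ≤ ℓ ≤ n−1 = 2. m_ℓ = 0 lies in the range −ℓ … +ℓ (here 0). m_s = +1/2 is one of ±1/2.
All four constraints are satisfied.

Valid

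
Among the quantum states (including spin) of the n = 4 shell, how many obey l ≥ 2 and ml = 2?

4

For n = 4, l ranges over 0 … 3.
Orbitals with l ≥ 2 and ml = 2, by l: l=2 → 1; l=3 → 1.
Orbitals: 1 + 1 = 2. Each orbital carries two spin states, so 2 × 2 = 4 states.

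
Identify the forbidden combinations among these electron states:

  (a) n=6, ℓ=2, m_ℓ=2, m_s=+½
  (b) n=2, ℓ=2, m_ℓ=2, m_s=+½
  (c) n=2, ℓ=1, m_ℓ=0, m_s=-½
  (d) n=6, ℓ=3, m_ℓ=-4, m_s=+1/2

(b) has ℓ = 2 ≥ n = 2, violating 0 ≤ ℓ ≤ n−1.
(d) has |m_ℓ| = 4 > ℓ = 3, violating −ℓ ≤ m_ℓ ≤ ℓ.
The remaining sets (a), (c) satisfy all four rules.

(b) and (d)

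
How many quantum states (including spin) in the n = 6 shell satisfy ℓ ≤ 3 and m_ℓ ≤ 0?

20

Per ℓ-value: ℓ=0 → 1; ℓ=1 → 2; ℓ=2 → 3; ℓ=3 → 4.
Orbitals: 1 + 2 + 3 + 4 = 10. Each orbital carries two spin states, so 10 × 2 = 20 states.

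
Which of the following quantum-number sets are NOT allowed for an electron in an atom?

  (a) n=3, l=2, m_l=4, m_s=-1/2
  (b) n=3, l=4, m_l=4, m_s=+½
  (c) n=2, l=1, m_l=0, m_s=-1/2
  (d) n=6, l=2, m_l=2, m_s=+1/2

(a) has |m_l| = 4 > l = 2, violating −l ≤ m_l ≤ l.
(b) has l = 4 ≥ n = 3, violating 0 ≤ l ≤ n−1.
The remaining sets (c), (d) satisfy all four rules.

(a) and (b)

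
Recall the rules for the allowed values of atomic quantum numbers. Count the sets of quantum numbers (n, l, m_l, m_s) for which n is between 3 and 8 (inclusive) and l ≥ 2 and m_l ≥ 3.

70

Count contributing orbitals for each principal shell:
n=4 → 1; n=5 → 3; n=6 → 6; n=7 → 10; n=8 → 15.
Orbitals: 1 + 3 + 6 + 10 + 15 = 35. Including both spin states (m_s = ±1/2) gives 2 × 35 = 70 states.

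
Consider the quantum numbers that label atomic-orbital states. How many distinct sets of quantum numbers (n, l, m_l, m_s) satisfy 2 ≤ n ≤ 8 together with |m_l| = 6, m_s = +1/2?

Treat each shell separately and count matching orbitals:
n=7 → 2; n=8 → 4.
Orbitals: 2 + 4 = 6. With m_s fixed to +1/2 there is one state per orbital, so 6 states.

6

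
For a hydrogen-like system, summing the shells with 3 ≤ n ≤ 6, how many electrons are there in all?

172

Shell n has n² orbitals: 3²=9 + 4²=16 + 5²=25 + 6²=36 = 86 orbitals.
Two spin states per orbital: 2 × 86 = 172 electrons.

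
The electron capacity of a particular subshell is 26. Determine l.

l = 6 (i)

2(2l+1) = 26 ⇒ 2l+1 = 13 ⇒ l = 6.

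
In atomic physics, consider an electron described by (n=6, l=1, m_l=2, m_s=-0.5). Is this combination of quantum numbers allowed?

The magnetic quantum number must satisfy −l ≤ m_l ≤ l. With l = 1, m_l can only be -1, 0, 1, so m_l = 2 is forbidden.

No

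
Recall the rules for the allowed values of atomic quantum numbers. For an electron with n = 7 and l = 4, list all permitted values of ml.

-4, -3, -2, -1, 0, 1, 2, 3, 4

ml takes every integer from −l to +l. With l = 4 that gives the 9 values -4, -3, -2, -1, 0, 1, 2, 3, 4.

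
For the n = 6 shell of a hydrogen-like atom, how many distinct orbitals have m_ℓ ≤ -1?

With n = 6 the allowed ℓ are 0, 1, …, 5.
The (ℓ, m_ℓ) pairs meeting m_ℓ ≤ -1 give: ℓ=1 → 1; ℓ=2 → 2; ℓ=3 → 3; ℓ=4 → 4; ℓ=5 → 5.
Total orbitals: 1 + 2 + 3 + 4 + 5 = 15.

15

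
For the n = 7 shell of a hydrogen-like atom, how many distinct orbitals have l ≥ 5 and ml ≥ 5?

For n = 7, l ranges over 0 … 6.
Orbitals with l ≥ 5 and ml ≥ 5, by l: l=5 → 1; l=6 → 2.
Total orbitals: 1 + 2 = 3.

3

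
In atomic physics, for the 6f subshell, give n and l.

n = 6, l = 3

The leading integer gives n = 6; the letter 'f' means l = 3.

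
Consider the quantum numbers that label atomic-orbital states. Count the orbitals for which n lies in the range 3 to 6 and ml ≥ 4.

Treat each shell separately and count matching orbitals:
n=5 → 1; n=6 → 3.
Total orbitals: 1 + 3 = 4.

4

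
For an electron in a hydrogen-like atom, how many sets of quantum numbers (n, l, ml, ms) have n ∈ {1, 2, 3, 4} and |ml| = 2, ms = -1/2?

Count contributing orbitals for each principal shell:
n=3 → 2; n=4 → 4.
Orbitals: 2 + 4 = 6. With ms fixed to -1/2 there is one state per orbital, so 6 states.

6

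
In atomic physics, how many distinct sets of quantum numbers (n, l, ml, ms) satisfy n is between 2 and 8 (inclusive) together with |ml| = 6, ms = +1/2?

For each n in the range, tally the orbitals obeying |ml| = 6:
n=7 → 2; n=8 → 4.
Orbitals: 2 + 4 = 6. With ms fixed to +1/2 there is one state per orbital, so 6 states.

6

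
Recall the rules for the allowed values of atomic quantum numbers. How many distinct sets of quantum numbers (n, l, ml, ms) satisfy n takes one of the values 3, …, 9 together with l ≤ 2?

Treat each shell separately and count matching orbitals:
n=3 → 9; n=4 → 9; n=5 → 9; n=6 → 9; n=7 → 9; n=8 → 9; n=9 → 9.
Orbitals: 9 + 9 + 9 + 9 + 9 + 9 + 9 = 63. Including both spin states (ms = ±1/2) gives 2 × 63 = 126 states.

126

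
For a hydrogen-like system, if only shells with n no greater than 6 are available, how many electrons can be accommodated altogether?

Total orbitals = 1² + 2² + 3² + 4² + 5² + 6² = 91. Doubling for spin gives 182 electrons.

182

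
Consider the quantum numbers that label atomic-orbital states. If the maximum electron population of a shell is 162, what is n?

2n² = 162 ⇒ n² = 81 ⇒ n = 9.

n = 9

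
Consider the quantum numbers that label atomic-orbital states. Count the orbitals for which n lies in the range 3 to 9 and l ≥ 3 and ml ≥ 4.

Work shell by shell — for each n, count the (l, ml) pairs that satisfy l ≥ 3 and ml ≥ 4:
n=5 → 1; n=6 → 3; n=7 → 6; n=8 → 10; n=9 → 15.
Total orbitals: 1 + 3 + 6 + 10 + 15 = 35.

35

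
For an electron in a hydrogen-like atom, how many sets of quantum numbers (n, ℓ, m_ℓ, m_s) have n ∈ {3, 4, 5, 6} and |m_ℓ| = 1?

56

Count contributing orbitals for each principal shell:
n=3 → 4; n=4 → 6; n=5 → 8; n=6 → 10.
Orbitals: 4 + 6 + 8 + 10 = 28. Including both spin states (m_s = ±1/2) gives 2 × 28 = 56 states.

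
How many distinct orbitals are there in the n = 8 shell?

64

The n = 8 shell contains n² = 8² = 64 orbitals.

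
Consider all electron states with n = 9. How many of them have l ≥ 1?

160

The n = 9 shell has l = 0 through 8; check each.
Per l-value: l=1 → 3; l=2 → 5; l=3 → 7; l=4 → 9; l=5 → 11; l=6 → 13; l=7 → 15; l=8 → 17.
Orbitals: 3 + 5 + 7 + 9 + 11 + 13 + 15 + 17 = 80. Each orbital carries two spin states, so 80 × 2 = 160 states.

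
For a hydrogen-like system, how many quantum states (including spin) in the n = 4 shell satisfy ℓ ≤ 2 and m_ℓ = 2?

With n = 4 the allowed ℓ are 0, 1, …, 3.
Per ℓ-value: ℓ=2 → 1.
Orbitals: 1. Each orbital carries two spin states, so 1 × 2 = 2 states.

2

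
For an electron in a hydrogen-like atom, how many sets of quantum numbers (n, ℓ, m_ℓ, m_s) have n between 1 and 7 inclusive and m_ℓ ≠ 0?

224

Treat each shell separately and count matching orbitals:
n=2 → 2; n=3 → 6; n=4 → 12; n=5 → 20; n=6 → 30; n=7 → 42.
Orbitals: 2 + 6 + 12 + 20 + 30 + 42 = 112. Including both spin states (m_s = ±1/2) gives 2 × 112 = 224 states.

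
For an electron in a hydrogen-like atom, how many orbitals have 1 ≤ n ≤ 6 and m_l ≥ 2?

20

Go shell by shell, enumerating (l, m_l) with m_l ≥ 2:
n=3 → 1; n=4 → 3; n=5 → 6; n=6 → 10.
Total orbitals: 1 + 3 + 6 + 10 = 20.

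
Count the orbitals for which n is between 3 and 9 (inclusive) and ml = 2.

Work shell by shell — for each n, count the (l, ml) pairs that satisfy ml = 2:
n=3 → 1; n=4 → 2; n=5 → 3; n=6 → 4; n=7 → 5; n=8 → 6; n=9 → 7.
Total orbitals: 1 + 2 + 3 + 4 + 5 + 6 + 7 = 28.

28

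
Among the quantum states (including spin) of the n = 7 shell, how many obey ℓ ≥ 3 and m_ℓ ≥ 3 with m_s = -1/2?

With n = 7 the allowed ℓ are 0, 1, …, 6.
Per ℓ-value: ℓ=3 → 1; ℓ=4 → 2; ℓ=5 → 3; ℓ=6 → 4.
Orbitals: 1 + 2 + 3 + 4 = 10. With m_s fixed to a single value there is one state per orbital, giving 10 states.

10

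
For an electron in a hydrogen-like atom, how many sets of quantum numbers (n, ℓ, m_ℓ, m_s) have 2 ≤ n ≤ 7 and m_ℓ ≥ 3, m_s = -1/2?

Per-shell orbital counts meeting the constraint:
n=4 → 1; n=5 → 3; n=6 → 6; n=7 → 10.
Orbitals: 1 + 3 + 6 + 10 = 20. With m_s fixed to -1/2 there is one state per orbital, so 20 states.

20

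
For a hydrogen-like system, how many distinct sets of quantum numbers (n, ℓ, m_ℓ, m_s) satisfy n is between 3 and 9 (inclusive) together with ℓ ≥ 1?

Work shell by shell — for each n, count the (ℓ, m_ℓ) pairs that satisfy ℓ ≥ 1:
n=3 → 8; n=4 → 15; n=5 → 24; n=6 → 35; n=7 → 48; n=8 → 63; n=9 → 80.
Orbitals: 8 + 15 + 24 + 35 + 48 + 63 + 80 = 273. Including both spin states (m_s = ±1/2) gives 2 × 273 = 546 states.

546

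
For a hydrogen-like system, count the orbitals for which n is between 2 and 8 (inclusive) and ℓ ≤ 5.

162

Go shell by shell, enumerating (ℓ, m_ℓ) with ℓ ≤ 5:
n=2 → 4; n=3 → 9; n=4 → 16; n=5 → 25; n=6 → 36; n=7 → 36; n=8 → 36.
Total orbitals: 4 + 9 + 16 + 25 + 36 + 36 + 36 = 162.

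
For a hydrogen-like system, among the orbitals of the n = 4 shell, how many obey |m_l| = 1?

6

Go through l = 0, …, 3 (the values permitted for n = 4).
Contributions: l=1 → 2; l=2 → 2; l=3 → 2.
Total orbitals: 2 + 2 + 2 = 6.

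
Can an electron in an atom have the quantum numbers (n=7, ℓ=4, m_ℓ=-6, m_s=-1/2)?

Not allowed

The magnetic quantum number must satisfy −ℓ ≤ m_ℓ ≤ ℓ. With ℓ = 4, m_ℓ can only be -4, -3, -2, -1, 0, 1, 2, 3, 4, so m_ℓ = -6 is forbidden.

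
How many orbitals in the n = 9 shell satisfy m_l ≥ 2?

With n = 9 the allowed l are 0, 1, …, 8.
Contributions: l=2 → 1; l=3 → 2; l=4 → 3; l=5 → 4; l=6 → 5; l=7 → 6; l=8 → 7.
Total orbitals: 1 + 2 + 3 + 4 + 5 + 6 + 7 = 28.

28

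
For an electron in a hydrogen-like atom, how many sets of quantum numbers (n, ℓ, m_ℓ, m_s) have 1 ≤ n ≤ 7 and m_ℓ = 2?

30

Work shell by shell — for each n, count the (ℓ, m_ℓ) pairs that satisfy m_ℓ = 2:
n=3 → 1; n=4 → 2; n=5 → 3; n=6 → 4; n=7 → 5.
Orbitals: 1 + 2 + 3 + 4 + 5 = 15. Including both spin states (m_s = ±1/2) gives 2 × 15 = 30 states.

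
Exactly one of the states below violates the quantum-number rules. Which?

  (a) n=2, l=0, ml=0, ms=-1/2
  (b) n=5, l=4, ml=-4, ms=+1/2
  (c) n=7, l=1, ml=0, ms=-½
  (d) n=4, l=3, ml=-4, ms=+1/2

(d)

(d) has |ml| = 4 > l = 3, violating −l ≤ ml ≤ l.
The remaining sets (a), (b), (c) satisfy all four rules.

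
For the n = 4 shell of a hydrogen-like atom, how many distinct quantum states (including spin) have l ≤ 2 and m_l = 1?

For n = 4, l ranges over 0 … 3.
Orbitals with l ≤ 2 and m_l = 1, by l: l=1 → 1; l=2 → 1.
Orbitals: 1 + 1 = 2. Each orbital carries two spin states, so 2 × 2 = 4 states.

4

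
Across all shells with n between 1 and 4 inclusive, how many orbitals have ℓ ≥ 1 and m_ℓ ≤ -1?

Count contributing orbitals for each principal shell:
n=2 → 1; n=3 → 3; n=4 → 6.
Total orbitals: 1 + 3 + 6 = 10.

10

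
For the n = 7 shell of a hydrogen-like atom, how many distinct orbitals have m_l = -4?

3

With n = 7 the allowed l are 0, 1, …, 6.
The (l, m_l) pairs meeting m_l = -4 give: l=4 → 1; l=5 → 1; l=6 → 1.
Total orbitals: 1 + 1 + 1 = 3.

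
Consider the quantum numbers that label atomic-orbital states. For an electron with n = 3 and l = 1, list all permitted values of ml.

-1, 0, 1

ml takes every integer from −l to +l. With l = 1 that gives the 3 values -1, 0, 1.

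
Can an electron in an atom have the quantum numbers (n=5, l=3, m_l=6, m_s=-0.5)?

The magnetic quantum number must satisfy −l ≤ m_l ≤ l. With l = 3, m_l can only be -3, -2, -1, 0, 1, 2, 3, so m_l = 6 is forbidden.

Not allowed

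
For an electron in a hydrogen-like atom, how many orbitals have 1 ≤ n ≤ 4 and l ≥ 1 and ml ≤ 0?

Work shell by shell — for each n, count the (l, ml) pairs that satisfy l ≥ 1 and ml ≤ 0:
n=2 → 2; n=3 → 5; n=4 → 9.
Total orbitals: 2 + 5 + 9 = 16.

16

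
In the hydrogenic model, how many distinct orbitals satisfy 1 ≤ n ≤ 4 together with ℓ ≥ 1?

26

Treat each shell separately and count matching orbitals:
n=2 → 3; n=3 → 8; n=4 → 15.
Total orbitals: 3 + 8 + 15 = 26.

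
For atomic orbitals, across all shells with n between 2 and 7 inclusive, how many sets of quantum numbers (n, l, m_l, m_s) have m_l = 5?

Treat each shell separately and count matching orbitals:
n=6 → 1; n=7 → 2.
Orbitals: 1 + 2 = 3. Including both spin states (m_s = ±1/2) gives 2 × 3 = 6 states.

6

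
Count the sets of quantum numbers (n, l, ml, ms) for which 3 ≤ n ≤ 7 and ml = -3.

20

Per-shell orbital counts meeting the constraint:
n=4 → 1; n=5 → 2; n=6 → 3; n=7 → 4.
Orbitals: 1 + 2 + 3 + 4 = 10. Including both spin states (ms = ±1/2) gives 2 × 10 = 20 states.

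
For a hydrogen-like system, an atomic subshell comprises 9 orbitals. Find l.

l = 4 (g)

2l+1 = 9 gives l = 4.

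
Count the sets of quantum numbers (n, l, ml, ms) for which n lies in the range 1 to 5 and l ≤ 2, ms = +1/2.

32

Count contributing orbitals for each principal shell:
n=1 → 1; n=2 → 4; n=3 → 9; n=4 → 9; n=5 → 9.
Orbitals: 1 + 4 + 9 + 9 + 9 = 32. With ms fixed to +1/2 there is one state per orbital, so 32 states.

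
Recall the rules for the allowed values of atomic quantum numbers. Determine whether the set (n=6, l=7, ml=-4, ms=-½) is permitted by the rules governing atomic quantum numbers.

No

The orbital quantum number must satisfy 0 ≤ l ≤ n−1. With n = 6 the allowed l values are 0, 1, 2, 3, 4, 5, so l = 7 is out of range.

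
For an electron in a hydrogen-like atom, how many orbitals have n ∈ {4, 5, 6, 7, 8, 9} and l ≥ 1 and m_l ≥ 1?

For each n in the range, tally the orbitals obeying l ≥ 1 and m_l ≥ 1:
n=4 → 6; n=5 → 10; n=6 → 15; n=7 → 21; n=8 → 28; n=9 → 36.
Total orbitals: 6 + 10 + 15 + 21 + 28 + 36 = 116.

116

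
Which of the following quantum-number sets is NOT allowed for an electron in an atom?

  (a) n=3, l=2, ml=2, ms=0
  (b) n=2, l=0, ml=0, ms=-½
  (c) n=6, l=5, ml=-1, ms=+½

(a) has ms = 0, but an electron's spin must be ±1/2.
The remaining sets (b), (c) satisfy all four rules.

(a)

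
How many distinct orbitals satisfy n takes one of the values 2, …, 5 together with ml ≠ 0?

40

Count contributing orbitals for each principal shell:
n=2 → 2; n=3 → 6; n=4 → 12; n=5 → 20.
Total orbitals: 2 + 6 + 12 + 20 = 40.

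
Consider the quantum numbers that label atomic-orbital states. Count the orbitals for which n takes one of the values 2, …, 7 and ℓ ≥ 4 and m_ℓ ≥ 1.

28

Per-shell orbital counts meeting the constraint:
n=5 → 4; n=6 → 9; n=7 → 15.
Total orbitals: 4 + 9 + 15 = 28.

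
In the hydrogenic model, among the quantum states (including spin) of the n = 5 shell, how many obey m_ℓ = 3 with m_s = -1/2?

For n = 5, ℓ ranges over 0 … 4.
Orbitals with m_ℓ = 3, by ℓ: ℓ=3 → 1; ℓ=4 → 1.
Orbitals: 1 + 1 = 2. With m_s fixed to a single value there is one state per orbital, giving 2 states.

2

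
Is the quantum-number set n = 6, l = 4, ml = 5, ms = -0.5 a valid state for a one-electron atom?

The magnetic quantum number must satisfy −l ≤ ml ≤ l. With l = 4, ml can only be -4, -3, -2, -1, 0, 1, 2, 3, 4, so ml = 5 is forbidden.

No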